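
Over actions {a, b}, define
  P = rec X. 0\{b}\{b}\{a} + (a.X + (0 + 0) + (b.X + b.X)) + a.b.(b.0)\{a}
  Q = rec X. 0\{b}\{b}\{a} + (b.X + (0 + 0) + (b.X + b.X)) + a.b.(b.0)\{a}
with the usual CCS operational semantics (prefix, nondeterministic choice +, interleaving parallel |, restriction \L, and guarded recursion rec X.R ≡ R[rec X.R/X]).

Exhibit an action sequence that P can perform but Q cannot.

aa

Reachable graph of P (4 states):
  u0 = rec X. 0\{b}\{b}\{a} + (a.X + (0 + 0) + (b.X + b.X)) + a.b.(b.0)\{a} → --a--▸ u0, --a--▸ u1, --b--▸ u0
  u1 = b.(b.0)\{a} → --b--▸ u2
  u2 = (b.0)\{a} → --b--▸ u3
  u3 = 0\{a} → deadlocked
Reachable graph of Q (4 states):
  v0 = rec X. 0\{b}\{b}\{a} + (b.X + (0 + 0) + (b.X + b.X)) + a.b.(b.0)\{a} → --a--▸ v1, --b--▸ v0
  v1 = b.(b.0)\{a} → --b--▸ v2
  v2 = (b.0)\{a} → --b--▸ v3
  v3 = 0\{a} → deadlocked
Run σ = ⟨aa⟩ on P: start {u0}
  after a @ step 1: {u0, u1}
  after a @ step 2: {u0, u1}
  — P admits the full trace.
Run σ = ⟨aa⟩ on Q: start {v0}
  after a @ step 1: {v1}
  after a @ step 2: no successor for Q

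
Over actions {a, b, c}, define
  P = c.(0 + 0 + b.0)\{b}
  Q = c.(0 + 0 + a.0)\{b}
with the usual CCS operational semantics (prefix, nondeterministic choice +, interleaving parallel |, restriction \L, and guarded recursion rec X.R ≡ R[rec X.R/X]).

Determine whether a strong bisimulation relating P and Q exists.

Reachable graph of P (2 states):
  m0 = c.(0 + 0 + b.0)\{b} :: --c--▸ m1
  m1 = (0 + 0 + b.0)\{b} :: deadlocked
Reachable graph of Q (3 states):
  n0 = c.(0 + 0 + a.0)\{b} :: --c--▸ n1
  n1 = (0 + 0 + a.0)\{b} :: --a--▸ n2
  n2 = 0\{b} :: deadlocked
Partition-refinement fixed point:
  B0 = {m0}
  B1 = {m1, n2}
  B2 = {n0}
  B3 = {n1}
m0 ∈ B0, n0 ∈ B2 → different blocks

not bisimilar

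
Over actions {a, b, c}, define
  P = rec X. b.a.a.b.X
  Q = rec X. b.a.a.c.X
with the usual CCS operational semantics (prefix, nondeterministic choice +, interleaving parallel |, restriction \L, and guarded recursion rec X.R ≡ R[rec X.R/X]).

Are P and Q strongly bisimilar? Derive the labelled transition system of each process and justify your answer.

P ≁ Q

LTS(P): 4 reachable states
  s0 = rec X. b.a.a.b.X has moves =b=> s1
  s1 = a.a.b.(rec X. b.a.a.b.X) has moves =a=> s2
  s2 = a.b.(rec X. b.a.a.b.X) has moves =a=> s3
  s3 = b.(rec X. b.a.a.b.X) has moves =b=> s0
LTS(Q): 4 reachable states
  t0 = rec X. b.a.a.c.X has moves =b=> t1
  t1 = a.a.c.(rec X. b.a.a.c.X) has moves =a=> t2
  t2 = a.c.(rec X. b.a.a.c.X) has moves =a=> t3
  t3 = c.(rec X. b.a.a.c.X) has moves =c=> t0
Coarsest stable partition (strong bisimilarity classes):
  B0 = {s0}
  B1 = {s1}
  B2 = {s2}
  B3 = {s3}
  B4 = {t0}
  B5 = {t1}
  B6 = {t2}
  B7 = {t3}
s0 ∈ B0, t0 ∈ B4 → different blocks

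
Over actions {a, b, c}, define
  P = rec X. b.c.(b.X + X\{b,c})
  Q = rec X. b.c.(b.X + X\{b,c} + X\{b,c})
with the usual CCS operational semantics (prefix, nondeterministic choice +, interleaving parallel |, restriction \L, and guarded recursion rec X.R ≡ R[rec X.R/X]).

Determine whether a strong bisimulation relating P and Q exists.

bisimilar

Reachable graph of P (3 states):
  u0 = rec X. b.c.(b.X + X\{b,c}) | ··b··> u1
  u1 = c.(b.(rec X. b.c.(b.X + X\{b,c})) + (rec X. b.c.(b.X + X\{b,c}))\{b,c}) | ··c··> u2
  u2 = b.(rec X. b.c.(b.X + X\{b,c})) + (rec X. b.c.(b.X + X\{b,c}))\{b,c} | ··b··> u0
Reachable graph of Q (3 states):
  v0 = rec X. b.c.(b.X + X\{b,c} + X\{b,c}) | ··b··> v1
  v1 = c.(b.(rec X. b.c.(b.X + X\{b,c} + X\{b,c})) + (rec X. b.c.(b.X + X\{b,c} + X\{b,c}))\{b,c} + (rec X. b.c.(b.X + X\{b,c} + X\{b,c}))\{b,c}) | ··c··> v2
  v2 = b.(rec X. b.c.(b.X + X\{b,c} + X\{b,c})) + (rec X. b.c.(b.X + X\{b,c} + X\{b,c}))\{b,c} + (rec X. b.c.(b.X + X\{b,c} + X\{b,c}))\{b,c} | ··b··> v0
Partition-refinement fixed point:
  B0 = {u0, v0}
  B1 = {u1, v1}
  B2 = {u2, v2}
u0 ∈ B0, v0 ∈ B0 → same block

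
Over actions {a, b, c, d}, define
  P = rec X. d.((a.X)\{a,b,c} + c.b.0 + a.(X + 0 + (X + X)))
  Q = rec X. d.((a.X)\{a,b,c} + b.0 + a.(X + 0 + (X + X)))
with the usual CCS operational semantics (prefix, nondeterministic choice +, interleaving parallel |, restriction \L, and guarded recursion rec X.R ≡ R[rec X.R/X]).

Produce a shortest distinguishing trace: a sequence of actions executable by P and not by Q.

Reachable graph of P (5 states):
  u0 = rec X. d.((a.X)\{a,b,c} + c.b.0 + a.(X + 0 + (X + X))) :: ··d··> u1
  u1 = (a.(rec X. d.((a.X)\{a,b,c} + c.b.0 + a.(X + 0 + (X + X)))))\{a,b,c} + c.b.0 + a.((rec X. d.((a.X)\{a,b,c} + c.b.0 + a.(X + 0 + (X + X)))) + 0 + ((rec X. d.((a.X)\{a,b,c} + c.b.0 + a.(X + 0 + (X + X)))) + (rec X. d.((a.X)\{a,b,c} + c.b.0 + a.(X + 0 + (X + X)))))) :: ··a··> u2, ··c··> u3
  u2 = (rec X. d.((a.X)\{a,b,c} + c.b.0 + a.(X + 0 + (X + X)))) + 0 + ((rec X. d.((a.X)\{a,b,c} + c.b.0 + a.(X + 0 + (X + X)))) + (rec X. d.((a.X)\{a,b,c} + c.b.0 + a.(X + 0 + (X + X))))) :: ··d··> u1
  u3 = b.0 :: ··b··> u4
  u4 = 0 :: deadlocked
Reachable graph of Q (4 states):
  v0 = rec X. d.((a.X)\{a,b,c} + b.0 + a.(X + 0 + (X + X))) :: ··d··> v1
  v1 = (a.(rec X. d.((a.X)\{a,b,c} + b.0 + a.(X + 0 + (X + X)))))\{a,b,c} + b.0 + a.((rec X. d.((a.X)\{a,b,c} + b.0 + a.(X + 0 + (X + X)))) + 0 + ((rec X. d.((a.X)\{a,b,c} + b.0 + a.(X + 0 + (X + X)))) + (rec X. d.((a.X)\{a,b,c} + b.0 + a.(X + 0 + (X + X)))))) :: ··a··> v2, ··b··> v3
  v2 = (rec X. d.((a.X)\{a,b,c} + b.0 + a.(X + 0 + (X + X)))) + 0 + ((rec X. d.((a.X)\{a,b,c} + b.0 + a.(X + 0 + (X + X)))) + (rec X. d.((a.X)\{a,b,c} + b.0 + a.(X + 0 + (X + X))))) :: ··d··> v1
  v3 = 0 :: deadlocked
Executing dc from P (initial set {u0}):
  after d @ step 1: {u1}
  after c @ step 2: {u3}
  — P admits the full trace.
Executing dc from Q (initial set {v0}):
  after d @ step 1: {v1}
  after c @ step 2: ∅  — Q cannot continue

dc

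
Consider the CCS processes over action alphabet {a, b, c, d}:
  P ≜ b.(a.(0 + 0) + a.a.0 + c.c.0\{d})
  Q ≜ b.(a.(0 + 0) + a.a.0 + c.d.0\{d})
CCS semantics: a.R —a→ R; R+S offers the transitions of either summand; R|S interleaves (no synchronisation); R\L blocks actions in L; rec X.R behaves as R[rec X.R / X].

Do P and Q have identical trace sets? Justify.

NO — witness ⟨bcc⟩

P's transition system — 7 states:
  u0 = b.(a.(0 + 0) + a.a.0 + c.c.0\{d}) | -b-> u1
  u1 = a.(0 + 0) + a.a.0 + c.c.0\{d} | -a-> u2, -a-> u3, -c-> u4
  u2 = 0 + 0 | (no moves)
  u3 = a.0 | -a-> u5
  u4 = c.0\{d} | -c-> u6
  u5 = 0 | (no moves)
  u6 = 0\{d} | (no moves)
Q's transition system — 7 states:
  v0 = b.(a.(0 + 0) + a.a.0 + c.d.0\{d}) | -b-> v1
  v1 = a.(0 + 0) + a.a.0 + c.d.0\{d} | -a-> v2, -a-> v3, -c-> v4
  v2 = 0 + 0 | (no moves)
  v3 = a.0 | -a-> v5
  v4 = d.0\{d} | -d-> v6
  v5 = 0 | (no moves)
  v6 = 0\{d} | (no moves)
Executing bcc from P (initial set {u0}):
  [1] b ⇒ {u1}
  [2] c ⇒ {u4}
  [3] c ⇒ {u6}
  ✓ P
Executing bcc from Q (initial set {v0}):
  [1] b ⇒ {v1}
  [2] c ⇒ {v4}
  [3] c ⇒ ∅  — Q cannot continue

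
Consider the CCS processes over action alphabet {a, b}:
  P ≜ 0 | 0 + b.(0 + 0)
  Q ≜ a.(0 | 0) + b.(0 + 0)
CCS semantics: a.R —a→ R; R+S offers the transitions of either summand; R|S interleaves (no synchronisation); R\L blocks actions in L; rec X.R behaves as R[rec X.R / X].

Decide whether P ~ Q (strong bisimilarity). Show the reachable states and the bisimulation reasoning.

LTS(P): 2 reachable states
  s0 = 0 | 0 + b.(0 + 0) has moves --b--▸ s1
  s1 = 0 + 0 has moves ·
LTS(Q): 3 reachable states
  t0 = a.(0 | 0) + b.(0 + 0) has moves --a--▸ t1, --b--▸ t2
  t1 = 0 | 0 has moves ·
  t2 = 0 + 0 has moves ·
Coarsest stable partition (strong bisimilarity classes):
  B0 = {s0}
  B1 = {s1, t1, t2}
  B2 = {t0}
s0 ∈ B0, t0 ∈ B2 → different blocks

NO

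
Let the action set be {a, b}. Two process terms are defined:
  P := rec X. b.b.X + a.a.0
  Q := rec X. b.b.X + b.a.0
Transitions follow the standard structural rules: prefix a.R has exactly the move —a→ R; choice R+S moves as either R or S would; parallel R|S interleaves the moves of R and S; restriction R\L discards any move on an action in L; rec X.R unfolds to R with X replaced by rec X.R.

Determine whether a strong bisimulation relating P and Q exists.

P ≁ Q

LTS(P): 4 reachable states
  u0 = rec X. b.b.X + a.a.0 → =a=> u1, =b=> u2
  u1 = a.0 → =a=> u3
  u2 = b.(rec X. b.b.X + a.a.0) → =b=> u0
  u3 = 0 → (no moves)
LTS(Q): 4 reachable states
  v0 = rec X. b.b.X + b.a.0 → =b=> v1, =b=> v2
  v1 = a.0 → =a=> v3
  v2 = b.(rec X. b.b.X + b.a.0) → =b=> v0
  v3 = 0 → (no moves)
Coarsest stable partition (strong bisimilarity classes):
  B0 = {u0}
  B1 = {u2}
  B2 = {u1, v1}
  B3 = {u3, v3}
  B4 = {v0}
  B5 = {v2}
u0 ∈ B0, v0 ∈ B4 → different blocks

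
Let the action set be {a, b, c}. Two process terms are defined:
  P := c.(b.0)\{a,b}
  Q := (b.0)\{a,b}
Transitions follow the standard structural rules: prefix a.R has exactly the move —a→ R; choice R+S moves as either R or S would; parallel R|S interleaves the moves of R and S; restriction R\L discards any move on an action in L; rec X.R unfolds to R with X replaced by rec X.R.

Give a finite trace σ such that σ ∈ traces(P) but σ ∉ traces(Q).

c

P's transition system — 2 states:
  u0 = c.(b.0)\{a,b} :: --c--▸ u1
  u1 = (b.0)\{a,b} :: (no moves)
Q's transition system — 1 states:
  v0 = (b.0)\{a,b} :: (no moves)
Trace ⟨c⟩ through P, begin at {u0}:
  step 1 (c): {u1}
  P completes σ.
Trace ⟨c⟩ through Q, begin at {v0}:
  step 1 (c): ∅ (Q stuck)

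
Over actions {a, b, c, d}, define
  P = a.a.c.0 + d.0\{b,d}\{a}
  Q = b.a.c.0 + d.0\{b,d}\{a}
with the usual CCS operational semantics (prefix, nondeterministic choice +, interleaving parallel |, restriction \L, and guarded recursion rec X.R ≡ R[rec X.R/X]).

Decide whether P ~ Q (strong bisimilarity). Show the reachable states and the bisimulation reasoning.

LTS(P): 5 reachable states
  u0 = a.a.c.0 + d.0\{b,d}\{a} | —a→ u1, —d→ u2
  u1 = a.c.0 | —a→ u3
  u2 = 0\{b,d}\{a} | ∅
  u3 = c.0 | —c→ u4
  u4 = 0 | ∅
LTS(Q): 5 reachable states
  v0 = b.a.c.0 + d.0\{b,d}\{a} | —b→ v1, —d→ v2
  v1 = a.c.0 | —a→ v3
  v2 = 0\{b,d}\{a} | ∅
  v3 = c.0 | —c→ v4
  v4 = 0 | ∅
Partition-refinement fixed point:
  B0 = {u0}
  B1 = {u1, v1}
  B2 = {u3, v3}
  B3 = {u2, u4, v2, v4}
  B4 = {v0}
u0 ∈ B0, v0 ∈ B4 → different blocks

NO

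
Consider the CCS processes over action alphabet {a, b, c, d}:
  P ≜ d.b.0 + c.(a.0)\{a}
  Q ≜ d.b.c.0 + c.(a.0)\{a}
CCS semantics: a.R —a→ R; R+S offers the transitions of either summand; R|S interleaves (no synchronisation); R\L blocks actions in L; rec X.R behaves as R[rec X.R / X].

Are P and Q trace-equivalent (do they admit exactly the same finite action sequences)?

P's transition system — 4 states:
  s0 = d.b.0 + c.(a.0)\{a} ⊢ —c→ s1, —d→ s2
  s1 = (a.0)\{a} ⊢ ∅
  s2 = b.0 ⊢ —b→ s3
  s3 = 0 ⊢ ∅
Q's transition system — 5 states:
  t0 = d.b.c.0 + c.(a.0)\{a} ⊢ —c→ t1, —d→ t2
  t1 = (a.0)\{a} ⊢ ∅
  t2 = b.c.0 ⊢ —b→ t3
  t3 = c.0 ⊢ —c→ t4
  t4 = 0 ⊢ ∅
Trace ⟨dbc⟩ through Q, begin at {t0}:
  step 1 (d): {t2}
  step 2 (b): {t3}
  step 3 (c): {t4}
  — Q admits the full trace.
Trace ⟨dbc⟩ through P, begin at {s0}:
  step 1 (d): {s2}
  step 2 (b): {s3}
  step 3 (c): ∅ (P stuck)

NO — witness ⟨dbc⟩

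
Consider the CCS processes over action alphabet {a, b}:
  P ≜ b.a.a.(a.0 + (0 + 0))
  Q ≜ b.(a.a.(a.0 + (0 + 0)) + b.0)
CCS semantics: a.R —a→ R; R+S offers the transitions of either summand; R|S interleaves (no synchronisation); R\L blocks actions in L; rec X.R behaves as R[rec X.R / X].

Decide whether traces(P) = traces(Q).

NO — witness ⟨bb⟩

P's transition system — 5 states:
  s0 = b.a.a.(a.0 + (0 + 0)) | --b--▸ s1
  s1 = a.a.(a.0 + (0 + 0)) | --a--▸ s2
  s2 = a.(a.0 + (0 + 0)) | --a--▸ s3
  s3 = a.0 + (0 + 0) | --a--▸ s4
  s4 = 0 | stopped
Q's transition system — 5 states:
  t0 = b.(a.a.(a.0 + (0 + 0)) + b.0) | --b--▸ t1
  t1 = a.a.(a.0 + (0 + 0)) + b.0 | --a--▸ t2, --b--▸ t3
  t2 = a.(a.0 + (0 + 0)) | --a--▸ t4
  t3 = 0 | stopped
  t4 = a.0 + (0 + 0) | --a--▸ t3
Trace ⟨bb⟩ through Q, begin at {t0}:
  [1] b ⇒ {t1}
  [2] b ⇒ {t3}
  Q completes σ.
Trace ⟨bb⟩ through P, begin at {s0}:
  [1] b ⇒ {s1}
  [2] b ⇒ no successor for P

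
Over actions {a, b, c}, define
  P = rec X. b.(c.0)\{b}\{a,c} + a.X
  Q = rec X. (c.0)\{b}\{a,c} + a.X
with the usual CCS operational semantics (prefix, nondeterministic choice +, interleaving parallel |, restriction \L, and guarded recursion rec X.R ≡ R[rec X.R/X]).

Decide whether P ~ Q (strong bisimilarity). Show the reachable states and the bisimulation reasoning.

P's transition system — 2 states:
  m0 = rec X. b.(c.0)\{b}\{a,c} + a.X → —a→ m0, —b→ m1
  m1 = (c.0)\{b}\{a,c} → (no moves)
Q's transition system — 1 states:
  n0 = rec X. (c.0)\{b}\{a,c} + a.X → —a→ n0
Partition-refinement fixed point:
  B0 = {m0}
  B1 = {m1}
  B2 = {n0}
m0 ∈ B0, n0 ∈ B2 → different blocks

NO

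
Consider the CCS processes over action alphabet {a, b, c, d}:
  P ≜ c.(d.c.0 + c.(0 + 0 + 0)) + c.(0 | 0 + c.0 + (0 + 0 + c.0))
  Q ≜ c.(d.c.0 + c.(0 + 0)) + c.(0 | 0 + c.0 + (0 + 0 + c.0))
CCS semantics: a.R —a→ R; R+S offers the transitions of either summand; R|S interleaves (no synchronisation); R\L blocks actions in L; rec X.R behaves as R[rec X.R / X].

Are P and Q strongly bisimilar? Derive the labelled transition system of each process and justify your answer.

P's transition system — 6 states:
  m0 = c.(d.c.0 + c.(0 + 0 + 0)) + c.(0 | 0 + c.0 + (0 + 0 + c.0)) ⊢ =c=> m1, =c=> m2
  m1 = 0 | 0 + c.0 + (0 + 0 + c.0) ⊢ =c=> m3
  m2 = d.c.0 + c.(0 + 0 + 0) ⊢ =c=> m4, =d=> m5
  m3 = 0 ⊢ stopped
  m4 = 0 + 0 + 0 ⊢ stopped
  m5 = c.0 ⊢ =c=> m3
Q's transition system — 6 states:
  n0 = c.(d.c.0 + c.(0 + 0)) + c.(0 | 0 + c.0 + (0 + 0 + c.0)) ⊢ =c=> n1, =c=> n2
  n1 = 0 | 0 + c.0 + (0 + 0 + c.0) ⊢ =c=> n3
  n2 = d.c.0 + c.(0 + 0) ⊢ =c=> n4, =d=> n5
  n3 = 0 ⊢ stopped
  n4 = 0 + 0 ⊢ stopped
  n5 = c.0 ⊢ =c=> n3
Partition-refinement fixed point:
  B0 = {m0, n0}
  B1 = {m1, m5, n1, n5}
  B2 = {m3, m4, n3, n4}
  B3 = {m2, n2}
m0 ∈ B0, n0 ∈ B0 → same block

P ~ Q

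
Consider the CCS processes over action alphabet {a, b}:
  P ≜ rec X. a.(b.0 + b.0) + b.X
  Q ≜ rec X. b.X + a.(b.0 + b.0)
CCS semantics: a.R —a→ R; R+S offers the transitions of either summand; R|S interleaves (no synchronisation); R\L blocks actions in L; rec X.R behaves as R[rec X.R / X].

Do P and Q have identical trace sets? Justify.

trace-equivalent

Reachable graph of P (3 states):
  u0 = rec X. a.(b.0 + b.0) + b.X → =a=> u1, =b=> u0
  u1 = b.0 + b.0 → =b=> u2
  u2 = 0 → ·
Reachable graph of Q (3 states):
  v0 = rec X. b.X + a.(b.0 + b.0) → =a=> v1, =b=> v0
  v1 = b.0 + b.0 → =b=> v2
  v2 = 0 → ·
Partition-refinement fixed point:
  B0 = {u0, v0}
  B1 = {u1, v1}
  B2 = {u2, v2}
u0 ∈ B0, v0 ∈ B0 → same block
Bisimilar ⇒ trace-equivalent.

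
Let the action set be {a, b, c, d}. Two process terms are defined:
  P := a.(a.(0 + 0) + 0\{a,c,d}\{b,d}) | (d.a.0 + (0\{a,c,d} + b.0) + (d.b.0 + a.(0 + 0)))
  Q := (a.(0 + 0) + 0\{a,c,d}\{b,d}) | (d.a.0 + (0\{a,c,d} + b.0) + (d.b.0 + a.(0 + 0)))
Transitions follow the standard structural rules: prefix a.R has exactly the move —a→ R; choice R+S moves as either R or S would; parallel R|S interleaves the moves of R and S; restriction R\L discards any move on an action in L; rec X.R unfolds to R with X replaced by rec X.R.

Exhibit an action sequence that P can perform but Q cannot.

LTS(P): 15 reachable states
  s0 = a.(a.(0 + 0) + 0\{a,c,d}\{b,d}) | (d.a.0 + (0\{a,c,d} + b.0) + (d.b.0 + a.(0 + 0))) | ··a··> s1, ··a··> s2, ··b··> s3, ··d··> s4, ··d··> s5
  s1 = (a.(0 + 0) + 0\{a,c,d}\{b,d}) | (d.a.0 + (0\{a,c,d} + b.0) + (d.b.0 + a.(0 + 0))) | ··a··> s6, ··a··> s7, ··b··> s8, ··d··> s10, ··d··> s9
  s2 = a.(a.(0 + 0) + 0\{a,c,d}\{b,d}) | (0 + 0) | ··a··> s7
  s3 = a.(a.(0 + 0) + 0\{a,c,d}\{b,d}) | 0 | ··a··> s8
  s4 = a.(a.(0 + 0) + 0\{a,c,d}\{b,d}) | a.0 | ··a··> s3, ··a··> s9
  s5 = a.(a.(0 + 0) + 0\{a,c,d}\{b,d}) | b.0 | ··a··> s10, ··b··> s3
  s6 = (0 + 0) | (d.a.0 + (0\{a,c,d} + b.0) + (d.b.0 + a.(0 + 0))) | ··a··> s11, ··b··> s12, ··d··> s13, ··d··> s14
  s7 = (a.(0 + 0) + 0\{a,c,d}\{b,d}) | (0 + 0) | ··a··> s11
  s8 = (a.(0 + 0) + 0\{a,c,d}\{b,d}) | 0 | ··a··> s12
  s9 = (a.(0 + 0) + 0\{a,c,d}\{b,d}) | a.0 | ··a··> s13, ··a··> s8
  s10 = (a.(0 + 0) + 0\{a,c,d}\{b,d}) | b.0 | ··a··> s14, ··b··> s8
  s11 = (0 + 0) | (0 + 0) | ∅
  s12 = (0 + 0) | 0 | ∅
  s13 = (0 + 0) | a.0 | ··a··> s12
  s14 = (0 + 0) | b.0 | ··b··> s12
LTS(Q): 10 reachable states
  t0 = (a.(0 + 0) + 0\{a,c,d}\{b,d}) | (d.a.0 + (0\{a,c,d} + b.0) + (d.b.0 + a.(0 + 0))) | ··a··> t1, ··a··> t2, ··b··> t3, ··d··> t4, ··d··> t5
  t1 = (0 + 0) | (d.a.0 + (0\{a,c,d} + b.0) + (d.b.0 + a.(0 + 0))) | ··a··> t6, ··b··> t7, ··d··> t8, ··d··> t9
  t2 = (a.(0 + 0) + 0\{a,c,d}\{b,d}) | (0 + 0) | ··a··> t6
  t3 = (a.(0 + 0) + 0\{a,c,d}\{b,d}) | 0 | ··a··> t7
  t4 = (a.(0 + 0) + 0\{a,c,d}\{b,d}) | a.0 | ··a··> t3, ··a··> t8
  t5 = (a.(0 + 0) + 0\{a,c,d}\{b,d}) | b.0 | ··a··> t9, ··b··> t3
  t6 = (0 + 0) | (0 + 0) | ∅
  t7 = (0 + 0) | 0 | ∅
  t8 = (0 + 0) | a.0 | ··a··> t7
  t9 = (0 + 0) | b.0 | ··b··> t7
Trace ⟨aaa⟩ through P, begin at {s0}:
  [1] a ⇒ {s1, s2}
  [2] a ⇒ {s6, s7}
  [3] a ⇒ {s11}
  P completes σ.
Trace ⟨aaa⟩ through Q, begin at {t0}:
  [1] a ⇒ {t1, t2}
  [2] a ⇒ {t6}
  [3] a ⇒ ∅  — Q cannot continue

aaa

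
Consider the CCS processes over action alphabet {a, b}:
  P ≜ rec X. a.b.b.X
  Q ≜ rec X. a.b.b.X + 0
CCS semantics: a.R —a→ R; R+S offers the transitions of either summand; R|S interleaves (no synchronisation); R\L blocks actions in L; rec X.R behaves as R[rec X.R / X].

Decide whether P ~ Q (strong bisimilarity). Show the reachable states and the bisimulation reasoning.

P ~ Q

LTS(P): 3 reachable states
  p0 = rec X. a.b.b.X has moves ··a··> p1
  p1 = b.b.(rec X. a.b.b.X) has moves ··b··> p2
  p2 = b.(rec X. a.b.b.X) has moves ··b··> p0
LTS(Q): 3 reachable states
  q0 = rec X. a.b.b.X + 0 has moves ··a··> q1
  q1 = b.b.(rec X. a.b.b.X + 0) has moves ··b··> q2
  q2 = b.(rec X. a.b.b.X + 0) has moves ··b··> q0
Bisimilarity quotient blocks:
  B0 = {p0, q0}
  B1 = {p1, q1}
  B2 = {p2, q2}
p0 ∈ B0, q0 ∈ B0 → same block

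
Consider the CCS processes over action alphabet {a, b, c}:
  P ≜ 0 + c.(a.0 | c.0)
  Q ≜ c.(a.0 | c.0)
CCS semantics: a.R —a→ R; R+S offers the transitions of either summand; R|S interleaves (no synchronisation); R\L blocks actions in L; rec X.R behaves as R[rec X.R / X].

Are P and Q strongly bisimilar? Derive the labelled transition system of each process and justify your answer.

P's transition system — 5 states:
  s0 = 0 + c.(a.0 | c.0) has moves --c--▸ s1
  s1 = a.0 | c.0 has moves --a--▸ s2, --c--▸ s3
  s2 = 0 | c.0 has moves --c--▸ s4
  s3 = a.0 | 0 has moves --a--▸ s4
  s4 = 0 | 0 has moves (no moves)
Q's transition system — 5 states:
  t0 = c.(a.0 | c.0) has moves --c--▸ t1
  t1 = a.0 | c.0 has moves --a--▸ t2, --c--▸ t3
  t2 = 0 | c.0 has moves --c--▸ t4
  t3 = a.0 | 0 has moves --a--▸ t4
  t4 = 0 | 0 has moves (no moves)
Coarsest stable partition (strong bisimilarity classes):
  B0 = {s0, t0}
  B1 = {s1, t1}
  B2 = {s3, t3}
  B3 = {s4, t4}
  B4 = {s2, t2}
s0 ∈ B0, t0 ∈ B0 → same block

YES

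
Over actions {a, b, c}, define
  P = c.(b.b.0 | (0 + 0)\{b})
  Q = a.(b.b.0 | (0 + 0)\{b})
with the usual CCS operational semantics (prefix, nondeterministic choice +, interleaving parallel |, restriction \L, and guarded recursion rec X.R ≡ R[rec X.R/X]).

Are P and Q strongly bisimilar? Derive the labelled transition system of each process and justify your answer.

LTS(P): 4 reachable states
  u0 = c.(b.b.0 | (0 + 0)\{b}) ⊢ =c=> u1
  u1 = b.b.0 | (0 + 0)\{b} ⊢ =b=> u2
  u2 = b.0 | (0 + 0)\{b} ⊢ =b=> u3
  u3 = 0 | (0 + 0)\{b} ⊢ ∅
LTS(Q): 4 reachable states
  v0 = a.(b.b.0 | (0 + 0)\{b}) ⊢ =a=> v1
  v1 = b.b.0 | (0 + 0)\{b} ⊢ =b=> v2
  v2 = b.0 | (0 + 0)\{b} ⊢ =b=> v3
  v3 = 0 | (0 + 0)\{b} ⊢ ∅
Coarsest stable partition (strong bisimilarity classes):
  B0 = {u0}
  B1 = {u1, v1}
  B2 = {u2, v2}
  B3 = {u3, v3}
  B4 = {v0}
u0 ∈ B0, v0 ∈ B4 → different blocks

NO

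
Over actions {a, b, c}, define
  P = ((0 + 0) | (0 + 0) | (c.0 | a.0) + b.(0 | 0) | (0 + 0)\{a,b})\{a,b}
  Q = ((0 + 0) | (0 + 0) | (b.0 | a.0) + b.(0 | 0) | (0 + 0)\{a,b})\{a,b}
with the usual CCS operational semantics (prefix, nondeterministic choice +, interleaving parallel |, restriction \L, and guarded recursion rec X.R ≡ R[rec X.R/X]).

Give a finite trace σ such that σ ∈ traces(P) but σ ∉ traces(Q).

LTS(P): 2 reachable states
  s0 = ((0 + 0) | (0 + 0) | (c.0 | a.0) + b.(0 | 0) | (0 + 0)\{a,b})\{a,b} | -c-> s1
  s1 = ((0 + 0) | (0 + 0) | (0 | a.0))\{a,b} | stopped
LTS(Q): 1 reachable states
  t0 = ((0 + 0) | (0 + 0) | (b.0 | a.0) + b.(0 | 0) | (0 + 0)\{a,b})\{a,b} | stopped
Run σ = ⟨c⟩ on P: start {s0}
  after c @ step 1: {s1}
  P completes σ.
Run σ = ⟨c⟩ on Q: start {t0}
  after c @ step 1: no successor for Q

c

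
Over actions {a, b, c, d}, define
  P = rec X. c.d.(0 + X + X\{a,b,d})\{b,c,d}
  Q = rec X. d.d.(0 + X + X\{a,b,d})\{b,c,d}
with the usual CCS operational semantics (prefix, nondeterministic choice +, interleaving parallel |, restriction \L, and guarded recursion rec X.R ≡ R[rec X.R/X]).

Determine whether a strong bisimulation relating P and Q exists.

Reachable graph of P (3 states):
  u0 = rec X. c.d.(0 + X + X\{a,b,d})\{b,c,d} has moves ··c··> u1
  u1 = d.(0 + (rec X. c.d.(0 + X + X\{a,b,d})\{b,c,d}) + (rec X. c.d.(0 + X + X\{a,b,d})\{b,c,d})\{a,b,d})\{b,c,d} has moves ··d··> u2
  u2 = (0 + (rec X. c.d.(0 + X + X\{a,b,d})\{b,c,d}) + (rec X. c.d.(0 + X + X\{a,b,d})\{b,c,d})\{a,b,d})\{b,c,d} has moves (no moves)
Reachable graph of Q (3 states):
  v0 = rec X. d.d.(0 + X + X\{a,b,d})\{b,c,d} has moves ··d··> v1
  v1 = d.(0 + (rec X. d.d.(0 + X + X\{a,b,d})\{b,c,d}) + (rec X. d.d.(0 + X + X\{a,b,d})\{b,c,d})\{a,b,d})\{b,c,d} has moves ··d··> v2
  v2 = (0 + (rec X. d.d.(0 + X + X\{a,b,d})\{b,c,d}) + (rec X. d.d.(0 + X + X\{a,b,d})\{b,c,d})\{a,b,d})\{b,c,d} has moves (no moves)
Coarsest stable partition (strong bisimilarity classes):
  B0 = {u0}
  B1 = {u1, v1}
  B2 = {u2, v2}
  B3 = {v0}
u0 ∈ B0, v0 ∈ B3 → different blocks

not bisimilar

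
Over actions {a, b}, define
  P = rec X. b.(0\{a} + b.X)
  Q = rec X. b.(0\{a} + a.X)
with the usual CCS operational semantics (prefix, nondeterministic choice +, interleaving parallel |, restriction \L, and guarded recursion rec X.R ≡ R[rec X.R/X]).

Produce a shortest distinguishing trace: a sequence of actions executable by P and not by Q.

P's transition system — 2 states:
  s0 = rec X. b.(0\{a} + b.X) → —b→ s1
  s1 = 0\{a} + b.(rec X. b.(0\{a} + b.X)) → —b→ s0
Q's transition system — 2 states:
  t0 = rec X. b.(0\{a} + a.X) → —b→ t1
  t1 = 0\{a} + a.(rec X. b.(0\{a} + a.X)) → —a→ t0
Executing bb from P (initial set {s0}):
  [1] b ⇒ {s1}
  [2] b ⇒ {s0}
  — P admits the full trace.
Executing bb from Q (initial set {t0}):
  [1] b ⇒ {t1}
  [2] b ⇒ no successor for Q

bb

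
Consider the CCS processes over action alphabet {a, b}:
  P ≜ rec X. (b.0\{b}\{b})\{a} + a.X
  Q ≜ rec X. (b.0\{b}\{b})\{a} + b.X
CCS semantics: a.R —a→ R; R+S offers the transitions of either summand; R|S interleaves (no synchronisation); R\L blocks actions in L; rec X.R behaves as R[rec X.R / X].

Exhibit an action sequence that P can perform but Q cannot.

a

LTS(P): 2 reachable states
  p0 = rec X. (b.0\{b}\{b})\{a} + a.X | --a--▸ p0, --b--▸ p1
  p1 = 0\{b}\{b}\{a} | (no moves)
LTS(Q): 2 reachable states
  q0 = rec X. (b.0\{b}\{b})\{a} + b.X | --b--▸ q0, --b--▸ q1
  q1 = 0\{b}\{b}\{a} | (no moves)
Trace ⟨a⟩ through P, begin at {p0}:
  after a @ step 1: {p0}
  ✓ P
Trace ⟨a⟩ through Q, begin at {q0}:
  after a @ step 1: no successor for Q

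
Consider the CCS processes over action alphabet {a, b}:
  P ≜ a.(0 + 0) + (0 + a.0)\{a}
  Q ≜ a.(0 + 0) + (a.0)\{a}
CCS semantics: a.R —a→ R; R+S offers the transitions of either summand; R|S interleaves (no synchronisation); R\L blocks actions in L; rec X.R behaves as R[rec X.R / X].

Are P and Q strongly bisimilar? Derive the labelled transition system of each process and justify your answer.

P's transition system — 2 states:
  p0 = a.(0 + 0) + (0 + a.0)\{a} :: ··a··> p1
  p1 = 0 + 0 :: (no moves)
Q's transition system — 2 states:
  q0 = a.(0 + 0) + (a.0)\{a} :: ··a··> q1
  q1 = 0 + 0 :: (no moves)
Coarsest stable partition (strong bisimilarity classes):
  B0 = {p0, q0}
  B1 = {p1, q1}
p0 ∈ B0, q0 ∈ B0 → same block

YES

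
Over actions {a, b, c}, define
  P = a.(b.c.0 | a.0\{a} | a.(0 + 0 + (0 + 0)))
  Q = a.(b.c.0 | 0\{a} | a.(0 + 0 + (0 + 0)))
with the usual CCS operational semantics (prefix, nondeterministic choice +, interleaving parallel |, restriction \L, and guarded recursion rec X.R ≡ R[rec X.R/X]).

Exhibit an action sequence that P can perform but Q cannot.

P's transition system — 13 states:
  s0 = a.(b.c.0 | a.0\{a} | a.(0 + 0 + (0 + 0))) has moves ··a··> s1
  s1 = b.c.0 | a.0\{a} | a.(0 + 0 + (0 + 0)) has moves ··a··> s2, ··a··> s3, ··b··> s4
  s2 = b.c.0 | 0\{a} | a.(0 + 0 + (0 + 0)) has moves ··a··> s5, ··b··> s6
  s3 = b.c.0 | a.0\{a} | (0 + 0 + (0 + 0)) has moves ··a··> s5, ··b··> s7
  s4 = c.0 | a.0\{a} | a.(0 + 0 + (0 + 0)) has moves ··a··> s6, ··a··> s7, ··c··> s8
  s5 = b.c.0 | 0\{a} | (0 + 0 + (0 + 0)) has moves ··b··> s9
  s6 = c.0 | 0\{a} | a.(0 + 0 + (0 + 0)) has moves ··a··> s9, ··c··> s10
  s7 = c.0 | a.0\{a} | (0 + 0 + (0 + 0)) has moves ··a··> s9, ··c··> s11
  s8 = 0 | a.0\{a} | a.(0 + 0 + (0 + 0)) has moves ··a··> s10, ··a··> s11
  s9 = c.0 | 0\{a} | (0 + 0 + (0 + 0)) has moves ··c··> s12
  s10 = 0 | 0\{a} | a.(0 + 0 + (0 + 0)) has moves ··a··> s12
  s11 = 0 | a.0\{a} | (0 + 0 + (0 + 0)) has moves ··a··> s12
  s12 = 0 | 0\{a} | (0 + 0 + (0 + 0)) has moves deadlocked
Q's transition system — 7 states:
  t0 = a.(b.c.0 | 0\{a} | a.(0 + 0 + (0 + 0))) has moves ··a··> t1
  t1 = b.c.0 | 0\{a} | a.(0 + 0 + (0 + 0)) has moves ··a··> t2, ··b··> t3
  t2 = b.c.0 | 0\{a} | (0 + 0 + (0 + 0)) has moves ··b··> t4
  t3 = c.0 | 0\{a} | a.(0 + 0 + (0 + 0)) has moves ··a··> t4, ··c··> t5
  t4 = c.0 | 0\{a} | (0 + 0 + (0 + 0)) has moves ··c··> t6
  t5 = 0 | 0\{a} | a.(0 + 0 + (0 + 0)) has moves ··a··> t6
  t6 = 0 | 0\{a} | (0 + 0 + (0 + 0)) has moves deadlocked
Trace ⟨aaa⟩ through P, begin at {s0}:
  after a @ step 1: {s1}
  after a @ step 2: {s2, s3}
  after a @ step 3: {s5}
  ✓ P
Trace ⟨aaa⟩ through Q, begin at {t0}:
  after a @ step 1: {t1}
  after a @ step 2: {t2}
  after a @ step 3: ∅ (Q stuck)

aaa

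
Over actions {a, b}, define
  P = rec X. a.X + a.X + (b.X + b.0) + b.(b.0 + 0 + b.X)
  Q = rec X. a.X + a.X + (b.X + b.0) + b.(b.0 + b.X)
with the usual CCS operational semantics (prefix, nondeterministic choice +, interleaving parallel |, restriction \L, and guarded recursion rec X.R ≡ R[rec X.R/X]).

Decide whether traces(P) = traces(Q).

LTS(P): 3 reachable states
  p0 = rec X. a.X + a.X + (b.X + b.0) + b.(b.0 + 0 + b.X) has moves -a-> p0, -b-> p0, -b-> p1, -b-> p2
  p1 = 0 has moves ·
  p2 = b.0 + 0 + b.(rec X. a.X + a.X + (b.X + b.0) + b.(b.0 + 0 + b.X)) has moves -b-> p0, -b-> p1
LTS(Q): 3 reachable states
  q0 = rec X. a.X + a.X + (b.X + b.0) + b.(b.0 + b.X) has moves -a-> q0, -b-> q0, -b-> q1, -b-> q2
  q1 = 0 has moves ·
  q2 = b.0 + b.(rec X. a.X + a.X + (b.X + b.0) + b.(b.0 + b.X)) has moves -b-> q0, -b-> q1
Partition-refinement fixed point:
  B0 = {p0, q0}
  B1 = {p1, q1}
  B2 = {p2, q2}
p0 ∈ B0, q0 ∈ B0 → same block
Bisimilar ⇒ trace-equivalent.

traces(P) = traces(Q)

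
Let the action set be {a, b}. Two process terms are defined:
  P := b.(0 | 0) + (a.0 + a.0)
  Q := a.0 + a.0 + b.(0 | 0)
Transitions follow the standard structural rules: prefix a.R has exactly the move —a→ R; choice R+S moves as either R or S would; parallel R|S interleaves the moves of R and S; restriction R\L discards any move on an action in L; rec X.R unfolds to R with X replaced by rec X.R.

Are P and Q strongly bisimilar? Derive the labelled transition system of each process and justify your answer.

P's transition system — 3 states:
  p0 = b.(0 | 0) + (a.0 + a.0) → —a→ p1, —b→ p2
  p1 = 0 → deadlocked
  p2 = 0 | 0 → deadlocked
Q's transition system — 3 states:
  q0 = a.0 + a.0 + b.(0 | 0) → —a→ q1, —b→ q2
  q1 = 0 → deadlocked
  q2 = 0 | 0 → deadlocked
Coarsest stable partition (strong bisimilarity classes):
  B0 = {p0, q0}
  B1 = {p1, p2, q1, q2}
p0 ∈ B0, q0 ∈ B0 → same block

YES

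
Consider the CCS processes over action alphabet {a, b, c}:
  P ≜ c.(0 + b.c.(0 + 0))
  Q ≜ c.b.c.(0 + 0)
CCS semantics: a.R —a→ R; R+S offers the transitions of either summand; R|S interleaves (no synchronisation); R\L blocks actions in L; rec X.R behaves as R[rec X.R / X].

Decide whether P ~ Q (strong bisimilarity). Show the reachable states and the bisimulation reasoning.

bisimilar

Reachable graph of P (4 states):
  m0 = c.(0 + b.c.(0 + 0)) | =c=> m1
  m1 = 0 + b.c.(0 + 0) | =b=> m2
  m2 = c.(0 + 0) | =c=> m3
  m3 = 0 + 0 | ·
Reachable graph of Q (4 states):
  n0 = c.b.c.(0 + 0) | =c=> n1
  n1 = b.c.(0 + 0) | =b=> n2
  n2 = c.(0 + 0) | =c=> n3
  n3 = 0 + 0 | ·
Bisimilarity quotient blocks:
  B0 = {m0, n0}
  B1 = {m1, n1}
  B2 = {m2, n2}
  B3 = {m3, n3}
m0 ∈ B0, n0 ∈ B0 → same block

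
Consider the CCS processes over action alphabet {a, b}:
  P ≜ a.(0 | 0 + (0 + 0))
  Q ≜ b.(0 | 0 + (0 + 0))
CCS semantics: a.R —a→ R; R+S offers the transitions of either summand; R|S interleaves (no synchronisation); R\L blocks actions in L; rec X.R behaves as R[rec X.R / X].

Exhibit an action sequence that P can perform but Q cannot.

P's transition system — 2 states:
  p0 = a.(0 | 0 + (0 + 0)) | ··a··> p1
  p1 = 0 | 0 + (0 + 0) | (no moves)
Q's transition system — 2 states:
  q0 = b.(0 | 0 + (0 + 0)) | ··b··> q1
  q1 = 0 | 0 + (0 + 0) | (no moves)
Run σ = ⟨a⟩ on P: start {p0}
  step 1 (a): {p1}
  P completes σ.
Run σ = ⟨a⟩ on Q: start {q0}
  step 1 (a): no successor for Q

a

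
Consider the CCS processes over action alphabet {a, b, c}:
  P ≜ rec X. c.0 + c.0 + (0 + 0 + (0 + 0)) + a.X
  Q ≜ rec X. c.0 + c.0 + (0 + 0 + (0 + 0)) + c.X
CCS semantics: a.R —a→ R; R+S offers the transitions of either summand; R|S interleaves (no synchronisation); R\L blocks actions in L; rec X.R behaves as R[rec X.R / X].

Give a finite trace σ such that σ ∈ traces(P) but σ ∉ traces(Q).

a

LTS(P): 2 reachable states
  m0 = rec X. c.0 + c.0 + (0 + 0 + (0 + 0)) + a.X :: =a=> m0, =c=> m1
  m1 = 0 :: stopped
LTS(Q): 2 reachable states
  n0 = rec X. c.0 + c.0 + (0 + 0 + (0 + 0)) + c.X :: =c=> n0, =c=> n1
  n1 = 0 :: stopped
Executing a from P (initial set {m0}):
  [1] a ⇒ {m0}
  ✓ P
Executing a from Q (initial set {n0}):
  [1] a ⇒ no successor for Q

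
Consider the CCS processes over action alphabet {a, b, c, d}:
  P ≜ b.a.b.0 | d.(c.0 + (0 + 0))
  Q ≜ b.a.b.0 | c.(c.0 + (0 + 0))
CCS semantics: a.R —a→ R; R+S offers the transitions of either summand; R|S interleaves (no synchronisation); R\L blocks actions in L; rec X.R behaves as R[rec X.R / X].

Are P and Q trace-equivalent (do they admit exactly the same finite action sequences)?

Reachable graph of P (12 states):
  m0 = b.a.b.0 | d.(c.0 + (0 + 0)) ⊢ —b→ m1, —d→ m2
  m1 = a.b.0 | d.(c.0 + (0 + 0)) ⊢ —a→ m3, —d→ m4
  m2 = b.a.b.0 | (c.0 + (0 + 0)) ⊢ —b→ m4, —c→ m5
  m3 = b.0 | d.(c.0 + (0 + 0)) ⊢ —b→ m6, —d→ m7
  m4 = a.b.0 | (c.0 + (0 + 0)) ⊢ —a→ m7, —c→ m8
  m5 = b.a.b.0 | 0 ⊢ —b→ m8
  m6 = 0 | d.(c.0 + (0 + 0)) ⊢ —d→ m9
  m7 = b.0 | (c.0 + (0 + 0)) ⊢ —b→ m9, —c→ m10
  m8 = a.b.0 | 0 ⊢ —a→ m10
  m9 = 0 | (c.0 + (0 + 0)) ⊢ —c→ m11
  m10 = b.0 | 0 ⊢ —b→ m11
  m11 = 0 | 0 ⊢ (no moves)
Reachable graph of Q (12 states):
  n0 = b.a.b.0 | c.(c.0 + (0 + 0)) ⊢ —b→ n1, —c→ n2
  n1 = a.b.0 | c.(c.0 + (0 + 0)) ⊢ —a→ n3, —c→ n4
  n2 = b.a.b.0 | (c.0 + (0 + 0)) ⊢ —b→ n4, —c→ n5
  n3 = b.0 | c.(c.0 + (0 + 0)) ⊢ —b→ n6, —c→ n7
  n4 = a.b.0 | (c.0 + (0 + 0)) ⊢ —a→ n7, —c→ n8
  n5 = b.a.b.0 | 0 ⊢ —b→ n8
  n6 = 0 | c.(c.0 + (0 + 0)) ⊢ —c→ n9
  n7 = b.0 | (c.0 + (0 + 0)) ⊢ —b→ n9, —c→ n10
  n8 = a.b.0 | 0 ⊢ —a→ n10
  n9 = 0 | (c.0 + (0 + 0)) ⊢ —c→ n11
  n10 = b.0 | 0 ⊢ —b→ n11
  n11 = 0 | 0 ⊢ (no moves)
Trace ⟨d⟩ through P, begin at {m0}:
  step 1 (d): {m2}
  — P admits the full trace.
Trace ⟨d⟩ through Q, begin at {n0}:
  step 1 (d): ∅  — Q cannot continue

traces(P) ≠ traces(Q) — witness ⟨d⟩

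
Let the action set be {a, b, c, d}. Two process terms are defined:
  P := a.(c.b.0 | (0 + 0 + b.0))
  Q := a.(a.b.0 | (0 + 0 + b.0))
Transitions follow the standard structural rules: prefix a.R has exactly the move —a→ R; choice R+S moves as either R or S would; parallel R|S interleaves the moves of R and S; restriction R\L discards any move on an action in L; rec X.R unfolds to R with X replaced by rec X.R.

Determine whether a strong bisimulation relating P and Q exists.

NO

Reachable graph of P (7 states):
  u0 = a.(c.b.0 | (0 + 0 + b.0)) :: -a-> u1
  u1 = c.b.0 | (0 + 0 + b.0) :: -b-> u2, -c-> u3
  u2 = c.b.0 | 0 :: -c-> u4
  u3 = b.0 | (0 + 0 + b.0) :: -b-> u4, -b-> u5
  u4 = b.0 | 0 :: -b-> u6
  u5 = 0 | (0 + 0 + b.0) :: -b-> u6
  u6 = 0 | 0 :: ·
Reachable graph of Q (7 states):
  v0 = a.(a.b.0 | (0 + 0 + b.0)) :: -a-> v1
  v1 = a.b.0 | (0 + 0 + b.0) :: -a-> v2, -b-> v3
  v2 = b.0 | (0 + 0 + b.0) :: -b-> v4, -b-> v5
  v3 = a.b.0 | 0 :: -a-> v5
  v4 = 0 | (0 + 0 + b.0) :: -b-> v6
  v5 = b.0 | 0 :: -b-> v6
  v6 = 0 | 0 :: ·
Partition-refinement fixed point:
  B0 = {u0}
  B1 = {u1}
  B2 = {u2}
  B3 = {u4, u5, v4, v5}
  B4 = {u6, v6}
  B5 = {u3, v2}
  B6 = {v0}
  B7 = {v1}
  B8 = {v3}
u0 ∈ B0, v0 ∈ B6 → different blocks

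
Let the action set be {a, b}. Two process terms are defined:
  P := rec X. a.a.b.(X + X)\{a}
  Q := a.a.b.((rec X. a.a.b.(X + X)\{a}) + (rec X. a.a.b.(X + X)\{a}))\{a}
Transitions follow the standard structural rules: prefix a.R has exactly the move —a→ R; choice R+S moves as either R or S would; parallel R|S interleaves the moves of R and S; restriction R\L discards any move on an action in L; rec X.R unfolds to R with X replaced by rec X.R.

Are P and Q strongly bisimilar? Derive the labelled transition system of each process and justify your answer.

Reachable graph of P (4 states):
  u0 = rec X. a.a.b.(X + X)\{a} | -a-> u1
  u1 = a.b.((rec X. a.a.b.(X + X)\{a}) + (rec X. a.a.b.(X + X)\{a}))\{a} | -a-> u2
  u2 = b.((rec X. a.a.b.(X + X)\{a}) + (rec X. a.a.b.(X + X)\{a}))\{a} | -b-> u3
  u3 = ((rec X. a.a.b.(X + X)\{a}) + (rec X. a.a.b.(X + X)\{a}))\{a} | (no moves)
Reachable graph of Q (4 states):
  v0 = a.a.b.((rec X. a.a.b.(X + X)\{a}) + (rec X. a.a.b.(X + X)\{a}))\{a} | -a-> v1
  v1 = a.b.((rec X. a.a.b.(X + X)\{a}) + (rec X. a.a.b.(X + X)\{a}))\{a} | -a-> v2
  v2 = b.((rec X. a.a.b.(X + X)\{a}) + (rec X. a.a.b.(X + X)\{a}))\{a} | -b-> v3
  v3 = ((rec X. a.a.b.(X + X)\{a}) + (rec X. a.a.b.(X + X)\{a}))\{a} | (no moves)
Bisimilarity quotient blocks:
  B0 = {u0, v0}
  B1 = {u1, v1}
  B2 = {u2, v2}
  B3 = {u3, v3}
u0 ∈ B0, v0 ∈ B0 → same block

P ~ Q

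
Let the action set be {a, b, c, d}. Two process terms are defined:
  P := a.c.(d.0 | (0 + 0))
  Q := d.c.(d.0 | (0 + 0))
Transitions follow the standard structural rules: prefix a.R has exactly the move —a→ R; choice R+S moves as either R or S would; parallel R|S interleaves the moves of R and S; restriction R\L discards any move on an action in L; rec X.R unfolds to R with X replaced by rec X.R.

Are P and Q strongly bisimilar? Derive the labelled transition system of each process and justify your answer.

LTS(P): 4 reachable states
  u0 = a.c.(d.0 | (0 + 0)) ⊢ --a--▸ u1
  u1 = c.(d.0 | (0 + 0)) ⊢ --c--▸ u2
  u2 = d.0 | (0 + 0) ⊢ --d--▸ u3
  u3 = 0 | (0 + 0) ⊢ deadlocked
LTS(Q): 4 reachable states
  v0 = d.c.(d.0 | (0 + 0)) ⊢ --d--▸ v1
  v1 = c.(d.0 | (0 + 0)) ⊢ --c--▸ v2
  v2 = d.0 | (0 + 0) ⊢ --d--▸ v3
  v3 = 0 | (0 + 0) ⊢ deadlocked
Partition-refinement fixed point:
  B0 = {u0}
  B1 = {u1, v1}
  B2 = {u2, v2}
  B3 = {u3, v3}
  B4 = {v0}
u0 ∈ B0, v0 ∈ B4 → different blocks

NO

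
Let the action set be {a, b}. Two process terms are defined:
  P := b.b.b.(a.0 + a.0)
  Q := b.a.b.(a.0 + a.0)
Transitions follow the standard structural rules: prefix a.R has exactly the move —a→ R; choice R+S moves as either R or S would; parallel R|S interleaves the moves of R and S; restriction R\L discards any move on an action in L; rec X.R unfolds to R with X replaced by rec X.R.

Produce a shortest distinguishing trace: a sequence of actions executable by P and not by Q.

bb

Reachable graph of P (5 states):
  p0 = b.b.b.(a.0 + a.0) :: —b→ p1
  p1 = b.b.(a.0 + a.0) :: —b→ p2
  p2 = b.(a.0 + a.0) :: —b→ p3
  p3 = a.0 + a.0 :: —a→ p4
  p4 = 0 :: ·
Reachable graph of Q (5 states):
  q0 = b.a.b.(a.0 + a.0) :: —b→ q1
  q1 = a.b.(a.0 + a.0) :: —a→ q2
  q2 = b.(a.0 + a.0) :: —b→ q3
  q3 = a.0 + a.0 :: —a→ q4
  q4 = 0 :: ·
Trace ⟨bb⟩ through P, begin at {p0}:
  [1] b ⇒ {p1}
  [2] b ⇒ {p2}
  — P admits the full trace.
Trace ⟨bb⟩ through Q, begin at {q0}:
  [1] b ⇒ {q1}
  [2] b ⇒ no successor for Q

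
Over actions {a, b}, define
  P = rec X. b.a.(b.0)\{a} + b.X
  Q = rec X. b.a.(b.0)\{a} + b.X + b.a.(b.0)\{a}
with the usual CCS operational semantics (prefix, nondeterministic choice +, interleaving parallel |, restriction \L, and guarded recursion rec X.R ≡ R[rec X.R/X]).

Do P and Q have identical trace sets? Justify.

traces(P) = traces(Q)

Reachable graph of P (4 states):
  s0 = rec X. b.a.(b.0)\{a} + b.X has moves -b-> s0, -b-> s1
  s1 = a.(b.0)\{a} has moves -a-> s2
  s2 = (b.0)\{a} has moves -b-> s3
  s3 = 0\{a} has moves (no moves)
Reachable graph of Q (4 states):
  t0 = rec X. b.a.(b.0)\{a} + b.X + b.a.(b.0)\{a} has moves -b-> t0, -b-> t1
  t1 = a.(b.0)\{a} has moves -a-> t2
  t2 = (b.0)\{a} has moves -b-> t3
  t3 = 0\{a} has moves (no moves)
Bisimilarity quotient blocks:
  B0 = {s0, t0}
  B1 = {s1, t1}
  B2 = {s2, t2}
  B3 = {s3, t3}
s0 ∈ B0, t0 ∈ B0 → same block
Bisimilar ⇒ trace-equivalent.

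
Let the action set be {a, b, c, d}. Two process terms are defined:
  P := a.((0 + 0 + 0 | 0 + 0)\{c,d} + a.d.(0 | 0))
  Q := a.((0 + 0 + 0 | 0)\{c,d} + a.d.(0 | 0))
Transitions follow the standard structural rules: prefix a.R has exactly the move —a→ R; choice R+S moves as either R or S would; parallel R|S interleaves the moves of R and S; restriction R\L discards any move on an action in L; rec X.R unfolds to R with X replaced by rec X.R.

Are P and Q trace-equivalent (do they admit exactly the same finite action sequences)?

LTS(P): 4 reachable states
  p0 = a.((0 + 0 + 0 | 0 + 0)\{c,d} + a.d.(0 | 0)) has moves ··a··> p1
  p1 = (0 + 0 + 0 | 0 + 0)\{c,d} + a.d.(0 | 0) has moves ··a··> p2
  p2 = d.(0 | 0) has moves ··d··> p3
  p3 = 0 | 0 has moves ∅
LTS(Q): 4 reachable states
  q0 = a.((0 + 0 + 0 | 0)\{c,d} + a.d.(0 | 0)) has moves ··a··> q1
  q1 = (0 + 0 + 0 | 0)\{c,d} + a.d.(0 | 0) has moves ··a··> q2
  q2 = d.(0 | 0) has moves ··d··> q3
  q3 = 0 | 0 has moves ∅
Coarsest stable partition (strong bisimilarity classes):
  B0 = {p0, q0}
  B1 = {p1, q1}
  B2 = {p2, q2}
  B3 = {p3, q3}
p0 ∈ B0, q0 ∈ B0 → same block
Bisimilar ⇒ trace-equivalent.

trace-equivalent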